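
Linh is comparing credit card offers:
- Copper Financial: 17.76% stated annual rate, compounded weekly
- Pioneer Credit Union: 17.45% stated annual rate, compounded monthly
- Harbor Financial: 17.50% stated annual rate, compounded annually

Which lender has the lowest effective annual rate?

Copper Financial: (1 + 0.1776/52)^52 − 1 = 19.399%
Pioneer Credit Union: (1 + 0.1745/12)^12 − 1 = 18.916%
Harbor Financial: compounded annually, EAR = 17.500%
The lowest effective annual rate is Harbor Financial at 17.500%.

Harbor Financial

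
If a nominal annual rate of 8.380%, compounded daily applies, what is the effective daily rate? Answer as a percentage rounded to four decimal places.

0.0230%

With a nominal annual rate compounded daily, the periodic rate is the nominal rate divided by 365.
i = 0.08380 / 365 = 0.0002296 = 0.0230%.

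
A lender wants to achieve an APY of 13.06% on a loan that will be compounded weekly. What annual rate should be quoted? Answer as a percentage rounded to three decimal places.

(1 + r/52)^52 − 1 = 0.1306, so 1 + r/52 = 1.1306^(1/52).
r/52 = 0.002363, so r = 0.122893 = 12.289%.

12.289%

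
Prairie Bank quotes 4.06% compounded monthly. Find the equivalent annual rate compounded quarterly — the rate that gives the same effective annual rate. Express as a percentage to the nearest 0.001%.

EAR = (1 + 0.0406/12)^12 − 1 = 0.041364.
Solve (1 + r/4)^4 = 1.041364: r/4 = 1.041364^(1/4) − 1 = 0.010184, so r = 0.040738 = 4.074%.

4.074%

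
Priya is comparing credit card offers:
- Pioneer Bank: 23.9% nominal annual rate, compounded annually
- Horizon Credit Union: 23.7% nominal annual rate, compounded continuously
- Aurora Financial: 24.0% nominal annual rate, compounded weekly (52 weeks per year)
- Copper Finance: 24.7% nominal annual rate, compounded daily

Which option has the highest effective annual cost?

Copper Finance

Pioneer Bank: compounded annually, EAR = 23.900%
Horizon Credit Union: e^0.237 − 1 = 26.744%
Aurora Financial: (1 + 0.240/52)^52 − 1 = 27.055%
Copper Finance: (1 + 0.247/365)^365 − 1 = 28.007%
The highest effective annual rate is Copper Finance at 28.007%.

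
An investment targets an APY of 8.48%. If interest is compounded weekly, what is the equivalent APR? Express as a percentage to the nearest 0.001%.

(1 + r/52)^52 − 1 = 0.0848, so 1 + r/52 = 1.0848^(1/52).
r/52 = 0.001567, so r = 0.081459 = 8.146%.

8.146%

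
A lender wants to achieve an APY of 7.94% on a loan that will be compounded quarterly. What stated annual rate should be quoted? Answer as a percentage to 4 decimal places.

(1 + r/4)^4 − 1 = 0.0794, so 1 + r/4 = 1.0794^(1/4).
r/4 = 0.019285, so r = 0.077140 = 7.7140%.

7.7140%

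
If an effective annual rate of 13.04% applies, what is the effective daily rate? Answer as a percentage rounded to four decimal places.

The per-day rate i satisfies (1 + i)^365 = 1 + 0.1304.
i = 1.1304^(1/365) − 1 = 0.0003359 = 0.0336%.

0.0336%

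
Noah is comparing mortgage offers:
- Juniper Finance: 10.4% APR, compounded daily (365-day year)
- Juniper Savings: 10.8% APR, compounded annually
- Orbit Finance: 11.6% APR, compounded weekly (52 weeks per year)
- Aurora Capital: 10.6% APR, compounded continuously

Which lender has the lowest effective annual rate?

Juniper Finance: (1 + 0.104/365)^365 − 1 = 10.958%
Juniper Savings: compounded annually, EAR = 10.800%
Orbit Finance: (1 + 0.116/52)^52 − 1 = 12.285%
Aurora Capital: e^0.106 − 1 = 11.182%
The lowest effective annual rate is Juniper Savings at 10.800%.

Juniper Savings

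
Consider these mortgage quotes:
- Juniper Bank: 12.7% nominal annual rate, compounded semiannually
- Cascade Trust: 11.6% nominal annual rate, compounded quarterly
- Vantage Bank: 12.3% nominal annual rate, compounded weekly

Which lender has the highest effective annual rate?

Juniper Bank

Juniper Bank: (1 + 0.127/2)^2 − 1 = 13.103%
Cascade Trust: (1 + 0.116/4)^4 − 1 = 12.114%
Vantage Bank: (1 + 0.123/52)^52 − 1 = 13.072%
The highest effective annual rate is Juniper Bank at 13.103%.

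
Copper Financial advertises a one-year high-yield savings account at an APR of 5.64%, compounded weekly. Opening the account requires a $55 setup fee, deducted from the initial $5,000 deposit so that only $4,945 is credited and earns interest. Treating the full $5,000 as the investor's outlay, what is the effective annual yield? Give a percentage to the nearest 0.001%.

4.635%

Value after one year: 4,945 × (1 + 0.0564/52)^52 = 4,945 × 1.057988 = $5,231.75.
Effective yield on the $5,000 outlay: 5,231.75 / 5,000 − 1 = 0.046351 = 4.635%.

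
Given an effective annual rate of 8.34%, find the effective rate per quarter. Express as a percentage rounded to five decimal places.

The per-quarter rate i satisfies (1 + i)^4 = 1 + 0.0834.
i = 1.0834^(1/4) − 1 = 0.0202279 = 2.02279%.

2.02279%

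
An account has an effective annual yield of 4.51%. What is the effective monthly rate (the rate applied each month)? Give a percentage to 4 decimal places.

0.3683%

The per-month rate i satisfies (1 + i)^12 = 1 + 0.0451.
i = 1.0451^(1/12) − 1 = 0.0036828 = 0.3683%.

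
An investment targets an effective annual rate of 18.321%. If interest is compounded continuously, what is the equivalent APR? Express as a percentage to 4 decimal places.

Continuous: nominal r satisfies e^r − 1 = 0.18321.
r = ln(1 + 0.18321) = ln(1.18321) = 0.168231 = 16.8231%.

16.8231%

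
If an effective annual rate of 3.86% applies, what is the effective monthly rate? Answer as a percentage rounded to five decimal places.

0.31611%

The per-month rate i satisfies (1 + i)^12 = 1 + 0.0386.
i = 1.0386^(1/12) − 1 = 0.0031611 = 0.31611%.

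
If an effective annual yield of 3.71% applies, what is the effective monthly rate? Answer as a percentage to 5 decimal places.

0.30403%

The per-month rate i satisfies (1 + i)^12 = 1 + 0.0371.
i = 1.0371^(1/12) − 1 = 0.0030403 = 0.30403%.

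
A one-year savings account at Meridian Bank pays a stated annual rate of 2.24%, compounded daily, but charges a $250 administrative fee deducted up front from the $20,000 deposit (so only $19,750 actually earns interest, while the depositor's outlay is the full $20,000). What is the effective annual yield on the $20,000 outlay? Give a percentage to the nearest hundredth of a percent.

0.99%

Value after one year: 19,750 × (1 + 0.0224/365)^365 = 19,750 × 1.022652 = $20,197.38.
Effective yield on the $20,000 outlay: 20,197.38 / 20,000 − 1 = 0.009869 = 0.99%.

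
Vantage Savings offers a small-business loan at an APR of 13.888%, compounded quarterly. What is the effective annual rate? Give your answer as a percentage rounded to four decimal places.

14.6282%

EAR = (1 + 0.13888/4)^4 − 1.
= (1 + 0.034720)^4 − 1 = 1.146282 − 1 = 14.6282%.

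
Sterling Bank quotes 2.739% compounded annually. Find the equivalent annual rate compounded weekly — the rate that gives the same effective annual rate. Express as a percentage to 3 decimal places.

Compounded annually, EAR = nominal = 0.027390.
Solve (1 + r/52)^52 = 1.027390: r/52 = 1.027390^(1/52) − 1 = 0.000520, so r = 0.027029 = 2.703%.

2.703%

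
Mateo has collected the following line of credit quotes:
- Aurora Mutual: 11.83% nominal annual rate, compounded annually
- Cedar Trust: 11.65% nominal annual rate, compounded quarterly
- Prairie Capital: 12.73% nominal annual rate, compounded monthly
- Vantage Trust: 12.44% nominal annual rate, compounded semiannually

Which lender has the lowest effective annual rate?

Aurora Mutual

Aurora Mutual: compounded annually, EAR = 11.830%
Cedar Trust: (1 + 0.1165/4)^4 − 1 = 12.169%
Prairie Capital: (1 + 0.1273/12)^12 − 1 = 13.500%
Vantage Trust: (1 + 0.1244/2)^2 − 1 = 12.827%
The lowest effective annual rate is Aurora Mutual at 11.830%.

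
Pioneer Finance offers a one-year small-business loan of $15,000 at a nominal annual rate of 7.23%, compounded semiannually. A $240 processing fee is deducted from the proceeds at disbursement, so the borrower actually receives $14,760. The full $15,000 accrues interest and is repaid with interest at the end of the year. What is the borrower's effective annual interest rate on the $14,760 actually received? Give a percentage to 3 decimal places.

9.106%

Amount owed after one year: 15,000 × (1 + 0.0723/2)^2 = 15,000 × 1.073607 = $16,104.10.
Effective rate on net proceeds: 16,104.10 / 14,760 − 1 = 0.091064 = 9.106%.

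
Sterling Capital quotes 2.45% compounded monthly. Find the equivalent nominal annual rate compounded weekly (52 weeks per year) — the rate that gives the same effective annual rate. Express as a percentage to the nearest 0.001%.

EAR = (1 + 0.0245/12)^12 − 1 = 0.024777.
Solve (1 + r/52)^52 = 1.024777: r/52 = 1.024777^(1/52) − 1 = 0.000471, so r = 0.024481 = 2.448%.

2.448%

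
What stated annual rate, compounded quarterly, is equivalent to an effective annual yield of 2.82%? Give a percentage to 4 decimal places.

2.7907%

(1 + r/4)^4 − 1 = 0.0282, so 1 + r/4 = 1.0282^(1/4).
r/4 = 0.006977, so r = 0.027907 = 2.7907%.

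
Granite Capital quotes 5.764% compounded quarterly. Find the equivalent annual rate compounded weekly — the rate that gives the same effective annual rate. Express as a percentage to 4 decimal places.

5.7260%

EAR = (1 + 0.05764/4)^4 − 1 = 0.058898.
Solve (1 + r/52)^52 = 1.058898: r/52 = 1.058898^(1/52) − 1 = 0.001101, so r = 0.057260 = 5.7260%.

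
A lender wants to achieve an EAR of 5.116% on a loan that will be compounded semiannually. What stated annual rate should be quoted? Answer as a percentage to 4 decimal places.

5.0522%

(1 + r/2)^2 − 1 = 0.05116, so 1 + r/2 = 1.05116^(1/2).
r/2 = 0.025261, so r = 0.050522 = 5.0522%.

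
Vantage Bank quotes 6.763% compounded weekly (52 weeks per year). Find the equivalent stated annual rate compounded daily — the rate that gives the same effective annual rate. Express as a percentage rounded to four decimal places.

EAR = (1 + 0.06763/52)^52 − 1 = 0.069922.
Solve (1 + r/365)^365 = 1.069922: r/365 = 1.069922^(1/365) − 1 = 0.000185, so r = 0.067592 = 6.7592%.

6.7592%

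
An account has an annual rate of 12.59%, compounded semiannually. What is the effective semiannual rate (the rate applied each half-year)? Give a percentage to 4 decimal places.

6.2950%

With a nominal annual rate compounded semiannually, the periodic rate is the nominal rate divided by 2.
i = 0.1259 / 2 = 0.0629500 = 6.2950%.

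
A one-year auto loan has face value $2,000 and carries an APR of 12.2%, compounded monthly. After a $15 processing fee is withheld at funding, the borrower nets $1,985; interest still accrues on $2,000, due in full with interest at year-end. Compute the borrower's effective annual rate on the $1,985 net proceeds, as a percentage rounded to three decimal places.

13.759%

Amount owed after one year: 2,000 × (1 + 0.122/12)^12 = 2,000 × 1.129058 = $2,258.12.
Effective rate on net proceeds: 2,258.12 / 1,985 − 1 = 0.137590 = 13.759%.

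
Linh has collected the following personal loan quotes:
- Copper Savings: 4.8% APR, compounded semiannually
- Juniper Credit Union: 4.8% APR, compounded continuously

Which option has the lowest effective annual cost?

Copper Savings

Copper Savings: (1 + 0.048/2)^2 − 1 = 4.858%
Juniper Credit Union: e^0.048 − 1 = 4.917%
The lowest effective annual rate is Copper Savings at 4.858%.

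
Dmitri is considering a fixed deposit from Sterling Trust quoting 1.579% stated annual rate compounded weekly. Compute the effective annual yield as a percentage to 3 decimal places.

EAR = (1 + 0.01579/52)^52 − 1.
= 1.015913 − 1 = 1.591%.

1.591%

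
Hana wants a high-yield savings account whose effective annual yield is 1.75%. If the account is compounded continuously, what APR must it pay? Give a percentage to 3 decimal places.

Continuous: nominal r satisfies e^r − 1 = 0.0175.
r = ln(1 + 0.0175) = ln(1.0175) = 0.017349 = 1.735%.

1.735%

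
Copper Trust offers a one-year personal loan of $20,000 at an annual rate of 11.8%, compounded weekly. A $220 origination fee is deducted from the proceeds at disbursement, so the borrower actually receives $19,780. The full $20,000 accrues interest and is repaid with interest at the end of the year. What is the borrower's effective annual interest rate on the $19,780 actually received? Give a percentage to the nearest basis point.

13.76%

Amount owed after one year: 20,000 × (1 + 0.118/52)^52 = 20,000 × 1.125094 = $22,501.87.
Effective rate on net proceeds: 22,501.87 / 19,780 − 1 = 0.137607 = 13.76%.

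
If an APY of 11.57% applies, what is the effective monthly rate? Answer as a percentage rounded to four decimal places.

The per-month rate i satisfies (1 + i)^12 = 1 + 0.1157.
i = 1.1157^(1/12) − 1 = 0.0091652 = 0.9165%.

0.9165%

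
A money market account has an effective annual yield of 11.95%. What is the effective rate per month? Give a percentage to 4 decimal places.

0.9451%

The per-month rate i satisfies (1 + i)^12 = 1 + 0.1195.
i = 1.1195^(1/12) − 1 = 0.0094512 = 0.9451%.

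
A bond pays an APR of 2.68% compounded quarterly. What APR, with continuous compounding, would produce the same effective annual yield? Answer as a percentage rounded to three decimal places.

2.671%

EAR = (1 + 0.0268/4)^4 − 1 = 0.027071.
Equivalent continuous rate: r = ln(1 + 0.027071) = 0.026711 = 2.671%.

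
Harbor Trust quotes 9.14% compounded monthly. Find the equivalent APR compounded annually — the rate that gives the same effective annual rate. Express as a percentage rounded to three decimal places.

EAR = (1 + 0.0914/12)^12 − 1 = 0.095328.
Compounded annually, the equivalent nominal rate is the EAR itself: 9.533%.

9.533%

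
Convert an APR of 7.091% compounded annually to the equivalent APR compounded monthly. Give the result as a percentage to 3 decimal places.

Compounded annually, EAR = nominal = 0.070910.
Solve (1 + r/12)^12 = 1.070910: r/12 = 1.070910^(1/12) − 1 = 0.005725, so r = 0.068705 = 6.870%.

6.870%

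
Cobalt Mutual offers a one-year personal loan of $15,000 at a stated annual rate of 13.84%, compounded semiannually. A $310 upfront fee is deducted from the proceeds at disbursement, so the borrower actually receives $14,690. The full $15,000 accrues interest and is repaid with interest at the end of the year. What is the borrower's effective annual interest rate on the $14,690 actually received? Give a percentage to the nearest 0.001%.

Amount owed after one year: 15,000 × (1 + 0.1384/2)^2 = 15,000 × 1.143189 = $17,147.83.
Effective rate on net proceeds: 17,147.83 / 14,690 − 1 = 0.167313 = 16.731%.

16.731%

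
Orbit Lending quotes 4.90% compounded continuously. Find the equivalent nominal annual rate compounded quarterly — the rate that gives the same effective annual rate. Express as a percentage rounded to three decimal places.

4.930%

EAR under continuous compounding: e^0.0490 − 1 = 0.050220.
Solve (1 + r/4)^4 = 1.050220: r/4 = 1.050220^(1/4) − 1 = 0.012325, so r = 0.049301 = 4.930%.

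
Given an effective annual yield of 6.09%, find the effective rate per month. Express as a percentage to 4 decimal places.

0.4939%

The per-month rate i satisfies (1 + i)^12 = 1 + 0.0609.
i = 1.0609^(1/12) − 1 = 0.0049386 = 0.4939%.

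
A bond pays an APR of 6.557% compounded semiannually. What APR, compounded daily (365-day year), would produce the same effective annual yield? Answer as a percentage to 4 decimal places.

6.4524%

EAR = (1 + 0.06557/2)^2 − 1 = 0.066645.
Solve (1 + r/365)^365 = 1.066645: r/365 = 1.066645^(1/365) − 1 = 0.000177, so r = 0.064524 = 6.4524%.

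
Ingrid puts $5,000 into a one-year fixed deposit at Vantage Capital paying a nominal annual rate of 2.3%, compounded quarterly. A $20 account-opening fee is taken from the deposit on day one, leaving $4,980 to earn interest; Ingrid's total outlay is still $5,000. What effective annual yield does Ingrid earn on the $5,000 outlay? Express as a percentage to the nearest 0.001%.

1.911%

Value after one year: 4,980 × (1 + 0.023/4)^4 = 4,980 × 1.023199 = $5,095.53.
Effective yield on the $5,000 outlay: 5,095.53 / 5,000 − 1 = 0.019106 = 1.911%.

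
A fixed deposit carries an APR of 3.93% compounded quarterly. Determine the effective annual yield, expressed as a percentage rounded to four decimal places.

EAR = (1 + 0.0393/4)^4 − 1.
= (1 + 0.009825)^4 − 1 = 1.039883 − 1 = 3.9883%.

3.9883%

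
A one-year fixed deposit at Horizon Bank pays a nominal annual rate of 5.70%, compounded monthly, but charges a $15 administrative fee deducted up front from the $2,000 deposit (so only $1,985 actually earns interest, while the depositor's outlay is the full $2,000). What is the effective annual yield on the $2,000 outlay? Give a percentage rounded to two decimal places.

Value after one year: 1,985 × (1 + 0.0570/12)^12 = 1,985 × 1.058513 = $2,101.15.
Effective yield on the $2,000 outlay: 2,101.15 / 2,000 − 1 = 0.050574 = 5.06%.

5.06%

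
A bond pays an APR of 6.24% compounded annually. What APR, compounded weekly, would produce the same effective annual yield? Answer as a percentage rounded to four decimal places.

Compounded annually, EAR = nominal = 0.062400.
Solve (1 + r/52)^52 = 1.062400: r/52 = 1.062400^(1/52) − 1 = 0.001165, so r = 0.060566 = 6.0566%.

6.0566%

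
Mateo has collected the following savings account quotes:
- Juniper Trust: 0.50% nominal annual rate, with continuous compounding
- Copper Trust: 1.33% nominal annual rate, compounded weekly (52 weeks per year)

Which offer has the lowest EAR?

Juniper Trust

Juniper Trust: e^0.0050 − 1 = 0.501%
Copper Trust: (1 + 0.0133/52)^52 − 1 = 1.339%
The lowest effective annual rate is Juniper Trust at 0.501%.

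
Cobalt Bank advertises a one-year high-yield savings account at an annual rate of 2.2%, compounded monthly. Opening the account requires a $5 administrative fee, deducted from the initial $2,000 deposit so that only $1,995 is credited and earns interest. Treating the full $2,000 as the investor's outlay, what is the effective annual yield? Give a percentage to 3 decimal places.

1.967%

Value after one year: 1,995 × (1 + 0.022/12)^12 = 1,995 × 1.022223 = $2,039.34.
Effective yield on the $2,000 outlay: 2,039.34 / 2,000 − 1 = 0.019668 = 1.967%.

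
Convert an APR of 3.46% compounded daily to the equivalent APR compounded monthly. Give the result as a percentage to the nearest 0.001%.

EAR = (1 + 0.0346/365)^365 − 1 = 0.035204.
Solve (1 + r/12)^12 = 1.035204: r/12 = 1.035204^(1/12) − 1 = 0.002887, so r = 0.034648 = 3.465%.

3.465%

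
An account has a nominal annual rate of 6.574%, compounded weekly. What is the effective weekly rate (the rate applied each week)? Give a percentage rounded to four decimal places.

0.1264%

With a nominal annual rate compounded weekly, the periodic rate is the nominal rate divided by 52.
i = 0.06574 / 52 = 0.0012642 = 0.1264%.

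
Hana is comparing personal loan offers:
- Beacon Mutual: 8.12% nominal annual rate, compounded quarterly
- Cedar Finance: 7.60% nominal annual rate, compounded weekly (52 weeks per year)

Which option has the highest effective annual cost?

Beacon Mutual: (1 + 0.0812/4)^4 − 1 = 8.371%
Cedar Finance: (1 + 0.0760/52)^52 − 1 = 7.890%
The highest effective annual rate is Beacon Mutual at 8.371%.

Beacon Mutual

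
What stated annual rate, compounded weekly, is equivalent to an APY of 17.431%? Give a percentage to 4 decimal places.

(1 + r/52)^52 − 1 = 0.17431, so 1 + r/52 = 1.17431^(1/52).
r/52 = 0.003095, so r = 0.160929 = 16.0929%.

16.0929%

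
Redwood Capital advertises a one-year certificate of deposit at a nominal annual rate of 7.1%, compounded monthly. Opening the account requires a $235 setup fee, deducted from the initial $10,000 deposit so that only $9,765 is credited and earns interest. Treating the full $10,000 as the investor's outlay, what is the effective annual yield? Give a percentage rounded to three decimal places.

Value after one year: 9,765 × (1 + 0.071/12)^12 = 9,765 × 1.073357 = $10,481.33.
Effective yield on the $10,000 outlay: 10,481.33 / 10,000 − 1 = 0.048133 = 4.813%.

4.813%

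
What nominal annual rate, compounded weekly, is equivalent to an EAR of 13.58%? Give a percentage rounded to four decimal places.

12.7493%

(1 + r/52)^52 − 1 = 0.1358, so 1 + r/52 = 1.1358^(1/52).
r/52 = 0.002452, so r = 0.127493 = 12.7493%.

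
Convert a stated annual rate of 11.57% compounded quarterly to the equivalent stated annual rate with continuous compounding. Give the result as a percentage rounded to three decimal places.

11.406%

EAR = (1 + 0.1157/4)^4 − 1 = 0.120817.
Equivalent continuous rate: r = ln(1 + 0.120817) = 0.114058 = 11.406%.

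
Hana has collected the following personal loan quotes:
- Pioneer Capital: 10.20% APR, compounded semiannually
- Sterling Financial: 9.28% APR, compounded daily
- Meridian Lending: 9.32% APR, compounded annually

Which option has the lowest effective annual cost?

Meridian Lending

Pioneer Capital: (1 + 0.1020/2)^2 − 1 = 10.460%
Sterling Financial: (1 + 0.0928/365)^365 − 1 = 9.723%
Meridian Lending: compounded annually, EAR = 9.320%
The lowest effective annual rate is Meridian Lending at 9.320%.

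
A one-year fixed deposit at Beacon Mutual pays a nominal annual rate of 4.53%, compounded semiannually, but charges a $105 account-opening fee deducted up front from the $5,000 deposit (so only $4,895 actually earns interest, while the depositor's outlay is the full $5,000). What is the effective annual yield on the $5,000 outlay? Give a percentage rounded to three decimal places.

Value after one year: 4,895 × (1 + 0.0453/2)^2 = 4,895 × 1.045813 = $5,119.25.
Effective yield on the $5,000 outlay: 5,119.25 / 5,000 − 1 = 0.023851 = 2.385%.

2.385%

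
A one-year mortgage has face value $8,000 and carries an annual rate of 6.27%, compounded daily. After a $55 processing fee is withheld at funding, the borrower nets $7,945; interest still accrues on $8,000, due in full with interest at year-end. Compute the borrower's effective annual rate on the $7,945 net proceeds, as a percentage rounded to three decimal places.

7.207%

Amount owed after one year: 8,000 × (1 + 0.0627/365)^365 = 8,000 × 1.064702 = $8,517.61.
Effective rate on net proceeds: 8,517.61 / 7,945 − 1 = 0.072072 = 7.207%.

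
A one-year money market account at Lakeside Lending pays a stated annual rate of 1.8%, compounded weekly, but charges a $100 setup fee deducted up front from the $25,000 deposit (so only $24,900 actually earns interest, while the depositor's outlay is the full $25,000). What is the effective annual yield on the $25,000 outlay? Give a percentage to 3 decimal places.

Value after one year: 24,900 × (1 + 0.018/52)^52 = 24,900 × 1.018160 = $25,352.18.
Effective yield on the $25,000 outlay: 25,352.18 / 25,000 − 1 = 0.014087 = 1.409%.

1.409%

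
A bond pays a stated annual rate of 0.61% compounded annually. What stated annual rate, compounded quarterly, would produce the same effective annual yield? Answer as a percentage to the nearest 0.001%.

0.609%

Compounded annually, EAR = nominal = 0.006100.
Solve (1 + r/4)^4 = 1.006100: r/4 = 1.006100^(1/4) − 1 = 0.001522, so r = 0.006086 = 0.609%.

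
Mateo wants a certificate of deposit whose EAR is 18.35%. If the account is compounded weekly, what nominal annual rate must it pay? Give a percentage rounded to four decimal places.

(1 + r/52)^52 − 1 = 0.1835, so 1 + r/52 = 1.1835^(1/52).
r/52 = 0.003245, so r = 0.168749 = 16.8749%.

16.8749%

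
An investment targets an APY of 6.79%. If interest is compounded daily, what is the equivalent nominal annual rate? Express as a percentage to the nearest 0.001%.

(1 + r/365)^365 − 1 = 0.0679, so 1 + r/365 = 1.0679^(1/365).
r/365 = 0.000180, so r = 0.065700 = 6.570%.

6.570%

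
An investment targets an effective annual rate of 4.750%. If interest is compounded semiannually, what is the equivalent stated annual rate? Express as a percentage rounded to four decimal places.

4.6949%

(1 + r/2)^2 − 1 = 0.04750, so 1 + r/2 = 1.04750^(1/2).
r/2 = 0.023474, so r = 0.046949 = 4.6949%.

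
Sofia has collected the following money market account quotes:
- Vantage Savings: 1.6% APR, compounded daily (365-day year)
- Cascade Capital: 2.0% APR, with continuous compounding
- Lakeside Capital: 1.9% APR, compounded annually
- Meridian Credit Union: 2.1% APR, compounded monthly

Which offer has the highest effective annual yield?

Vantage Savings: (1 + 0.016/365)^365 − 1 = 1.613%
Cascade Capital: e^0.020 − 1 = 2.020%
Lakeside Capital: compounded annually, EAR = 1.900%
Meridian Credit Union: (1 + 0.021/12)^12 − 1 = 2.120%
The highest effective annual rate is Meridian Credit Union at 2.120%.

Meridian Credit Union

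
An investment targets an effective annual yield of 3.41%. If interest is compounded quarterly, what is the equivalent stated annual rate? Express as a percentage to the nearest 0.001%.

(1 + r/4)^4 − 1 = 0.0341, so 1 + r/4 = 1.0341^(1/4).
r/4 = 0.008418, so r = 0.033672 = 3.367%.

3.367%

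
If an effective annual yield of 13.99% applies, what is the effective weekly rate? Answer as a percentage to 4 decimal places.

0.2521%

The per-week rate i satisfies (1 + i)^52 = 1 + 0.1399.
i = 1.1399^(1/52) − 1 = 0.0025213 = 0.2521%.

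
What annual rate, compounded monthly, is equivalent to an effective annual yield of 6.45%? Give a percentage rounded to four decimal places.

(1 + r/12)^12 − 1 = 0.0645, so 1 + r/12 = 1.0645^(1/12).
r/12 = 0.005222, so r = 0.062668 = 6.2668%.

6.2668%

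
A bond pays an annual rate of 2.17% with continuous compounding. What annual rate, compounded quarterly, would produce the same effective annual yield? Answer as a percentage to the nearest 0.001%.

2.176%

EAR under continuous compounding: e^0.0217 − 1 = 0.021937.
Solve (1 + r/4)^4 = 1.021937: r/4 = 1.021937^(1/4) − 1 = 0.005440, so r = 0.021759 = 2.176%.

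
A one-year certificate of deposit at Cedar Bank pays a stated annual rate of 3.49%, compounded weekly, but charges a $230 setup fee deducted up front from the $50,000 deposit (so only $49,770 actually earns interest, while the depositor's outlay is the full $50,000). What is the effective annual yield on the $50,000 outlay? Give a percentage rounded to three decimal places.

Value after one year: 49,770 × (1 + 0.0349/52)^52 = 49,770 × 1.035504 = $51,537.04.
Effective yield on the $50,000 outlay: 51,537.04 / 50,000 − 1 = 0.030741 = 3.074%.

3.074%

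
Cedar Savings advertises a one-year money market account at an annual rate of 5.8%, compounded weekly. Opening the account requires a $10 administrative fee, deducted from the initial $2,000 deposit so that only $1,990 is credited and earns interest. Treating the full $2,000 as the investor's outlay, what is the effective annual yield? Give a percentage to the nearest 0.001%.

5.438%

Value after one year: 1,990 × (1 + 0.058/52)^52 = 1,990 × 1.059681 = $2,108.76.
Effective yield on the $2,000 outlay: 2,108.76 / 2,000 − 1 = 0.054382 = 5.438%.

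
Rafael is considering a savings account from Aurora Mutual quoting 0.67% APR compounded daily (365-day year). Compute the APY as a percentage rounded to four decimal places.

0.6722%

EAR = (1 + 0.0067/365)^365 − 1.
= (1 + 0.000018)^365 − 1 = 1.006722 − 1 = 0.6722%.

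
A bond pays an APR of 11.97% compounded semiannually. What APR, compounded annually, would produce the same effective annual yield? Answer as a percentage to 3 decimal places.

12.328%

EAR = (1 + 0.1197/2)^2 − 1 = 0.123282.
Compounded annually, the equivalent nominal rate is the EAR itself: 12.328%.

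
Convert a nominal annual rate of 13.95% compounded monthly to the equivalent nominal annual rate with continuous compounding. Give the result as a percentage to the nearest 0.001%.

EAR = (1 + 0.1395/12)^12 − 1 = 0.148774.
Equivalent continuous rate: r = ln(1 + 0.148774) = 0.138695 = 13.870%.

13.870%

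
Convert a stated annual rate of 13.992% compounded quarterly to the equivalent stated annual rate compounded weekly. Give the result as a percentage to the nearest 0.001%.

EAR = (1 + 0.13992/4)^4 − 1 = 0.147434.
Solve (1 + r/52)^52 = 1.147434: r/52 = 1.147434^(1/52) − 1 = 0.002648, so r = 0.137710 = 13.771%.

13.771%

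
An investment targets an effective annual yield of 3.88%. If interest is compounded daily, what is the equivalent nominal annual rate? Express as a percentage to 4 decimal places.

(1 + r/365)^365 − 1 = 0.0388, so 1 + r/365 = 1.0388^(1/365).
r/365 = 0.000104, so r = 0.038068 = 3.8068%.

3.8068%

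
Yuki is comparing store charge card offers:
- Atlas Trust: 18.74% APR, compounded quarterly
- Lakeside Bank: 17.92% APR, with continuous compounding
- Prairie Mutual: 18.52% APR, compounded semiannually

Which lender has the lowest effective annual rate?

Atlas Trust: (1 + 0.1874/4)^4 − 1 = 20.099%
Lakeside Bank: e^0.1792 − 1 = 19.626%
Prairie Mutual: (1 + 0.1852/2)^2 − 1 = 19.377%
The lowest effective annual rate is Prairie Mutual at 19.377%.

Prairie Mutual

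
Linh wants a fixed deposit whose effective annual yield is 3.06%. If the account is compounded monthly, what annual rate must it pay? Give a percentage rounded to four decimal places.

(1 + r/12)^12 − 1 = 0.0306, so 1 + r/12 = 1.0306^(1/12).
r/12 = 0.002515, so r = 0.030179 = 3.0179%.

3.0179%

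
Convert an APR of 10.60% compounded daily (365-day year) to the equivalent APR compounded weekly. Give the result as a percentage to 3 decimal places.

10.609%

EAR = (1 + 0.1060/365)^365 − 1 = 0.111805.
Solve (1 + r/52)^52 = 1.111805: r/52 = 1.111805^(1/52) − 1 = 0.002040, so r = 0.106093 = 10.609%.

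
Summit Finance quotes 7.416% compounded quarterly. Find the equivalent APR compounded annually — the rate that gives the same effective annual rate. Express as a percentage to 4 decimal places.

EAR = (1 + 0.07416/4)^4 − 1 = 0.076248.
Compounded annually, the equivalent nominal rate is the EAR itself: 7.6248%.

7.6248%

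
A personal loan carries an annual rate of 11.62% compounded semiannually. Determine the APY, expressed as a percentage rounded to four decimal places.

EAR = (1 + 0.1162/2)^2 − 1.
= 1.119576 − 1 = 11.9576%.

11.9576%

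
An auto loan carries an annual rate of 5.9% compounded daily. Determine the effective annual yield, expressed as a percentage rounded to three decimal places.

6.077%

EAR = (1 + 0.059/365)^365 − 1.
= (1 + 0.000162)^365 − 1 = 1.060770 − 1 = 6.077%.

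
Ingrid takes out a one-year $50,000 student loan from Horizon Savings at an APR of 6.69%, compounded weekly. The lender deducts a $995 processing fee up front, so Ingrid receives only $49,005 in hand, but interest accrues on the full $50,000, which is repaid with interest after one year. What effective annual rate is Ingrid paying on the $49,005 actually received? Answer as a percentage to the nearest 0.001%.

Amount owed after one year: 50,000 × (1 + 0.0669/52)^52 = 50,000 × 1.069143 = $53,457.13.
Effective rate on net proceeds: 53,457.13 / 49,005 − 1 = 0.090851 = 9.085%.

9.085%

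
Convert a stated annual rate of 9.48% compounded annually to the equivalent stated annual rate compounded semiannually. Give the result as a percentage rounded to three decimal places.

Compounded annually, EAR = nominal = 0.094800.
Solve (1 + r/2)^2 = 1.094800: r/2 = 1.094800^(1/2) − 1 = 0.046327, so r = 0.092654 = 9.265%.

9.265%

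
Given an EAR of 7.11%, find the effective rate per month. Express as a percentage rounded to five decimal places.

0.57403%

The per-month rate i satisfies (1 + i)^12 = 1 + 0.0711.
i = 1.0711^(1/12) − 1 = 0.0057403 = 0.57403%.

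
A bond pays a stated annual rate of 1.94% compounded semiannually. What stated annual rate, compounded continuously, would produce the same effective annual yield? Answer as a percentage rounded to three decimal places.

1.931%

EAR = (1 + 0.0194/2)^2 − 1 = 0.019494.
Equivalent continuous rate: r = ln(1 + 0.019494) = 0.019307 = 1.931%.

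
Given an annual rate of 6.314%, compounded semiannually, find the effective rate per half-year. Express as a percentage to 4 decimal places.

With a nominal annual rate compounded semiannually, the periodic rate is the nominal rate divided by 2.
i = 0.06314 / 2 = 0.0315700 = 3.1570%.

3.1570%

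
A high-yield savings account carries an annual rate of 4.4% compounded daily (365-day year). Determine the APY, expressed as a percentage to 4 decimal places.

EAR = (1 + 0.044/365)^365 − 1.
= 1.044980 − 1 = 4.4980%.

4.4980%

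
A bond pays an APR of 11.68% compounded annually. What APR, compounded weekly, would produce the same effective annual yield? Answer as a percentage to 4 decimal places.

11.0585%

Compounded annually, EAR = nominal = 0.116800.
Solve (1 + r/52)^52 = 1.116800: r/52 = 1.116800^(1/52) − 1 = 0.002127, so r = 0.110585 = 11.0585%.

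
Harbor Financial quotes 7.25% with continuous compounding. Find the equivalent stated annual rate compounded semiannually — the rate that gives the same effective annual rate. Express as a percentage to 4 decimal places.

7.3830%

EAR under continuous compounding: e^0.0725 − 1 = 0.075193.
Solve (1 + r/2)^2 = 1.075193: r/2 = 1.075193^(1/2) − 1 = 0.036915, so r = 0.073830 = 7.3830%.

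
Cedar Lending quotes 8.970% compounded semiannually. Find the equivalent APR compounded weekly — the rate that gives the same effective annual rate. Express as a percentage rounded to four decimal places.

8.7821%

EAR = (1 + 0.08970/2)^2 − 1 = 0.091712.
Solve (1 + r/52)^52 = 1.091712: r/52 = 1.091712^(1/52) − 1 = 0.001689, so r = 0.087821 = 8.7821%.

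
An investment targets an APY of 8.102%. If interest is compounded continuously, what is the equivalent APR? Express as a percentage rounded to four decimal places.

Continuous: nominal r satisfies e^r − 1 = 0.08102.
r = ln(1 + 0.08102) = ln(1.08102) = 0.077905 = 7.7905%.

7.7905%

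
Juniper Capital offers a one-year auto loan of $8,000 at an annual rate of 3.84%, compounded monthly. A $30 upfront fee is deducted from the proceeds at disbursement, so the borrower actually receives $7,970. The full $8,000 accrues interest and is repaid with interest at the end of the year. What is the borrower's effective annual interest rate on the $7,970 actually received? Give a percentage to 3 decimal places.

Amount owed after one year: 8,000 × (1 + 0.0384/12)^12 = 8,000 × 1.039083 = $8,312.66.
Effective rate on net proceeds: 8,312.66 / 7,970 − 1 = 0.042994 = 4.299%.

4.299%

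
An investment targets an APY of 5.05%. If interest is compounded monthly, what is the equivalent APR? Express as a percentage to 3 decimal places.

(1 + r/12)^12 − 1 = 0.0505, so 1 + r/12 = 1.0505^(1/12).
r/12 = 0.004114, so r = 0.049368 = 4.937%.

4.937%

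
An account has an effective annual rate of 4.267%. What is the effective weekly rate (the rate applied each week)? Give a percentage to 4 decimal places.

0.0804%

The per-week rate i satisfies (1 + i)^52 = 1 + 0.04267.
i = 1.04267^(1/52) − 1 = 0.0008039 = 0.0804%.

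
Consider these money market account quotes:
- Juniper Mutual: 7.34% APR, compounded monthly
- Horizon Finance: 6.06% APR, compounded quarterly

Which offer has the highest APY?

Juniper Mutual: (1 + 0.0734/12)^12 − 1 = 7.592%
Horizon Finance: (1 + 0.0606/4)^4 − 1 = 6.199%
The highest effective annual rate is Juniper Mutual at 7.592%.

Juniper Mutual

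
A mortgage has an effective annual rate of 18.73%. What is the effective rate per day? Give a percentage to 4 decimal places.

The per-day rate i satisfies (1 + i)^365 = 1 + 0.1873.
i = 1.1873^(1/365) − 1 = 0.0004705 = 0.0470%.

0.0470%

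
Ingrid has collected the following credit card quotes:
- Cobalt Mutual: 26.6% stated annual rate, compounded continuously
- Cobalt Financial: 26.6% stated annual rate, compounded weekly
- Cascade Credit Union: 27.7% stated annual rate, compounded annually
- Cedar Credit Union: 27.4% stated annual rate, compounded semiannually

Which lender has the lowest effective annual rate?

Cobalt Mutual: e^0.266 − 1 = 30.474%
Cobalt Financial: (1 + 0.266/52)^52 − 1 = 30.385%
Cascade Credit Union: compounded annually, EAR = 27.700%
Cedar Credit Union: (1 + 0.274/2)^2 − 1 = 29.277%
The lowest effective annual rate is Cascade Credit Union at 27.700%.

Cascade Credit Union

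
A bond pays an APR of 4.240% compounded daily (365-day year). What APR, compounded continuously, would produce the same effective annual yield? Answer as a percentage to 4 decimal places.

EAR = (1 + 0.04240/365)^365 − 1 = 0.043309.
Equivalent continuous rate: r = ln(1 + 0.043309) = 0.042398 = 4.2398%.

4.2398%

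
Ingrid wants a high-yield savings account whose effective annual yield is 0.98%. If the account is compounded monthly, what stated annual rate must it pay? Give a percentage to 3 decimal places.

0.976%

(1 + r/12)^12 − 1 = 0.0098, so 1 + r/12 = 1.0098^(1/12).
r/12 = 0.000813, so r = 0.009756 = 0.976%.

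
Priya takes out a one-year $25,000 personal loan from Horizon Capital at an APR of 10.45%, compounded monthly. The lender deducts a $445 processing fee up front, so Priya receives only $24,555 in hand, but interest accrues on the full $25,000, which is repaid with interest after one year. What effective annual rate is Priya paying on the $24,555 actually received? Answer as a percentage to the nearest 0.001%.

Amount owed after one year: 25,000 × (1 + 0.1045/12)^12 = 25,000 × 1.109653 = $27,741.33.
Effective rate on net proceeds: 27,741.33 / 24,555 − 1 = 0.129763 = 12.976%.

12.976%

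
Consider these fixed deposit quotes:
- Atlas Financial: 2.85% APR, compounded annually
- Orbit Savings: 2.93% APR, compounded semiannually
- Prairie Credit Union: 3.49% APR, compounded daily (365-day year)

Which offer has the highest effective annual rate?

Atlas Financial: compounded annually, EAR = 2.850%
Orbit Savings: (1 + 0.0293/2)^2 − 1 = 2.951%
Prairie Credit Union: (1 + 0.0349/365)^365 − 1 = 3.551%
The highest effective annual rate is Prairie Credit Union at 3.551%.

Prairie Credit Union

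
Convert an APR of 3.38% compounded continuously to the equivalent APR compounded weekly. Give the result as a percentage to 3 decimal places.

3.381%

EAR under continuous compounding: e^0.0338 − 1 = 0.034378.
Solve (1 + r/52)^52 = 1.034378: r/52 = 1.034378^(1/52) − 1 = 0.000650, so r = 0.033811 = 3.381%.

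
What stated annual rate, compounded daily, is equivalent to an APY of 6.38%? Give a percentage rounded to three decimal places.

(1 + r/365)^365 − 1 = 0.0638, so 1 + r/365 = 1.0638^(1/365).
r/365 = 0.000169, so r = 0.061853 = 6.185%.

6.185%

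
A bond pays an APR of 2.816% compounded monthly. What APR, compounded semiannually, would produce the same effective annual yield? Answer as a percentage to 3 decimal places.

EAR = (1 + 0.02816/12)^12 − 1 = 0.028526.
Solve (1 + r/2)^2 = 1.028526: r/2 = 1.028526^(1/2) − 1 = 0.014163, so r = 0.028326 = 2.833%.

2.833%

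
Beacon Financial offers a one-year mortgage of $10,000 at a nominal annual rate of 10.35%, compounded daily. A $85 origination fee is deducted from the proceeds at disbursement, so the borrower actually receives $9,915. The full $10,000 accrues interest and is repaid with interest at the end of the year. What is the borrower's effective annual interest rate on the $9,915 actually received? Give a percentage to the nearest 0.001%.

Amount owed after one year: 10,000 × (1 + 0.1035/365)^365 = 10,000 × 1.109030 = $11,090.30.
Effective rate on net proceeds: 11,090.30 / 9,915 − 1 = 0.118537 = 11.854%.

11.854%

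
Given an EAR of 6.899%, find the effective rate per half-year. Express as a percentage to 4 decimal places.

3.3920%

The per-half-year rate i satisfies (1 + i)^2 = 1 + 0.06899.
i = 1.06899^(1/2) − 1 = 0.0339197 = 3.3920%.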